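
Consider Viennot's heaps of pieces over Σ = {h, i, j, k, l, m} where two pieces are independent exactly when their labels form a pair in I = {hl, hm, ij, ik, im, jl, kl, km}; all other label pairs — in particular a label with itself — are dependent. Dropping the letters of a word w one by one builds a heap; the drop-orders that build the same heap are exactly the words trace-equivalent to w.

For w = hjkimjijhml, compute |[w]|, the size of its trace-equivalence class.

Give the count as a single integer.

piece 0:h — minimal
piece 1:j rests on {0:h}
piece 2:k rests on {1:j}
piece 3:i rests on {0:h}
piece 4:m rests on {1:j}
piece 5:j rests on {2:k, 4:m}
piece 6:i rests on {3:i}
piece 7:j rests on {5:j}
piece 8:h rests on {6:i, 7:j}
piece 9:m rests on {7:j}
piece 10:l rests on {6:i, 9:m}
minimal pieces: {0:h}
ways to finish when only these pieces remain (= sum over removing one remaining piece with nothing left below it):
  1 left: {8}→1  {10}→1
  2 left: {8,10}→2  {9,10}→1
  3 left: {6,8,10}→2  {8,9,10}→3
  4 left: {3,6,8,10}→2  {6,8,9,10}→5  {7,8,9,10}→3
  5 left: {3,6,8,9,10}→7  {5,7,8,9,10}→3  {6,7,8,9,10}→8
  6 left: {2,5,7,8,9,10}→3  {3,6,7,8,9,10}→15  {4,5,7,8,9,10}→3  {5,6,7,8,9,10}→11
  7 left: {2,4,5,7,8,9,10}→6  {2,5,6,7,8,9,10}→14  {3,5,6,7,8,9,10}→26  {4,5,6,7,8,9,10}→14
  8 left: {1,2,4,5,7,8,9,10}→6  {2,3,5,6,7,8,9,10}→40  {2,4,5,6,7,8,9,10}→34  {3,4,5,6,7,8,9,10}→40
  9 left: {1,2,4,5,6,7,8,9,10}→40  {2,3,4,5,6,7,8,9,10}→114
  placing 0:h first → 154 extensions

154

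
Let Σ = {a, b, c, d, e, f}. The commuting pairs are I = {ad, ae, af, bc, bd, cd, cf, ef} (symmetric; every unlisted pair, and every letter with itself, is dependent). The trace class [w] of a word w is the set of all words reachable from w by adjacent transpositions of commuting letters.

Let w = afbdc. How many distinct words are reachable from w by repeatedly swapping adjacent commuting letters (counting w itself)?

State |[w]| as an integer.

16

piece 0:a — minimal
piece 1:f — minimal
piece 2:b rests on {0:a, 1:f}
piece 3:d rests on {1:f}
piece 4:c rests on {0:a}
minimal pieces: {0:a, 1:f}
ways to finish when only these pieces remain (= sum over removing one remaining piece with nothing left below it):
  1 left: {2}→1  {3}→1  {4}→1
  2 left: {2,3}→2  {2,4}→2  {3,4}→2
  3 left: {0,2,4}→2  {1,2,3}→2  {2,3,4}→6
  placing 0:a first → 8 extensions
  placing 1:f first → 8 extensions
total linear extensions = 16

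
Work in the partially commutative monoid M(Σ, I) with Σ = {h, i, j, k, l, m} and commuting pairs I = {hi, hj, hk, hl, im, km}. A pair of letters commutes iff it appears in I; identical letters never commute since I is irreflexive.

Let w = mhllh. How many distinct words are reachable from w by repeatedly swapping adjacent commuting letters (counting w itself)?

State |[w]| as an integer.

6

#0=m has no predecessor
#1=h depends on [0:m]
#2=l depends on [0:m]
#3=l depends on [2:l]
#4=h depends on [1:h]
sources: [0:m]
N(rest) = Σ N(rest − s) over sources s of rest; N(one piece) = 1:
  size 1 → [3]=1  [4]=1
  size 2 → [1,4]=1  [2,3]=1  [3,4]=2
  size 3 → [1,3,4]=3  [2,3,4]=3
  first=0(m) contributes 6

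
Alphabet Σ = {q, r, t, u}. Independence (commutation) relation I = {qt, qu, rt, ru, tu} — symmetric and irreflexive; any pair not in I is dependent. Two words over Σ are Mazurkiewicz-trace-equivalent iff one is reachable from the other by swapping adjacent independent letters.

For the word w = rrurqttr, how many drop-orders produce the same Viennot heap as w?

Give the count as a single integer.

168

drop 0:r onto floor
drop 1:r onto {0:r}
drop 2:u onto floor
drop 3:r onto {1:r}
drop 4:q onto {3:r}
drop 5:t onto floor
drop 6:t onto {5:t}
drop 7:r onto {4:q}
ground layer = {0:r, 2:u, 5:t}
drop-orders for the pieces not yet dropped (sum over which currently-grounded one goes next):
  1 to go: {2} 1  {6} 1  {7} 1
  2 to go: {2,6} 2  {2,7} 2  {4,7} 1  {5,6} 1  {6,7} 2
  3 to go: {2,4,7} 3  {2,5,6} 3  {2,6,7} 6  {3,4,7} 1  {4,6,7} 3  {5,6,7} 3
  4 to go: {1,3,4,7} 1  {2,3,4,7} 4  {2,4,6,7} 12  {2,5,6,7} 12  {3,4,6,7} 4  {4,5,6,7} 6
  5 to go: {0,1,3,4,7} 1  {1,2,3,4,7} 5  {1,3,4,6,7} 5  {2,3,4,6,7} 20  {2,4,5,6,7} 30  {3,4,5,6,7} 10
  6 to go: {0,1,2,3,4,7} 6  {0,1,3,4,6,7} 6  {1,2,3,4,6,7} 30  {1,3,4,5,6,7} 15  {2,3,4,5,6,7} 60
  if 0:r drops first: 105 orders
  if 2:u drops first: 21 orders
  if 5:t drops first: 42 orders
heap linearizations: 168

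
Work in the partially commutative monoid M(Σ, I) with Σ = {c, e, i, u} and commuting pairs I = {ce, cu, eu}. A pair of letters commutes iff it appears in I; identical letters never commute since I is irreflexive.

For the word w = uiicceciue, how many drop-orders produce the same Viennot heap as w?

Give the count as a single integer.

8

drop 0:u onto floor
drop 1:i onto {0:u}
drop 2:i onto {1:i}
drop 3:c onto {2:i}
drop 4:c onto {3:c}
drop 5:e onto {2:i}
drop 6:c onto {4:c}
drop 7:i onto {5:e, 6:c}
drop 8:u onto {7:i}
drop 9:e onto {7:i}
ground layer = {0:u}
drop-orders for the pieces not yet dropped (sum over which currently-grounded one goes next):
  1 to go: {8} 1  {9} 1
  2 to go: {8,9} 2
  3 to go: {7,8,9} 2
  4 to go: {5,7,8,9} 2  {6,7,8,9} 2
  5 to go: {4,6,7,8,9} 2  {5,6,7,8,9} 4
  6 to go: {3,4,6,7,8,9} 2  {4,5,6,7,8,9} 6
  7 to go: {3,4,5,6,7,8,9} 8
  8 to go: {2,3,4,5,6,7,8,9} 8
  if 0:u drops first: 8 orders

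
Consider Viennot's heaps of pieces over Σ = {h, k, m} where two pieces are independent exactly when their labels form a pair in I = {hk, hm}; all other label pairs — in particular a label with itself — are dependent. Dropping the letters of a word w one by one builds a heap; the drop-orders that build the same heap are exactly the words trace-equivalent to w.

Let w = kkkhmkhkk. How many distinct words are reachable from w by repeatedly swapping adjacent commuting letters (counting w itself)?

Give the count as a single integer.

36

drop 0:k onto floor
drop 1:k onto {0:k}
drop 2:k onto {1:k}
drop 3:h onto floor
drop 4:m onto {2:k}
drop 5:k onto {4:m}
drop 6:h onto {3:h}
drop 7:k onto {5:k}
drop 8:k onto {7:k}
ground layer = {0:k, 3:h}
drop-orders for the pieces not yet dropped (sum over which currently-grounded one goes next):
  1 to go: {6} 1  {8} 1
  2 to go: {3,6} 1  {6,8} 2  {7,8} 1
  3 to go: {3,6,8} 3  {5,7,8} 1  {6,7,8} 3
  4 to go: {3,6,7,8} 6  {4,5,7,8} 1  {5,6,7,8} 4
  5 to go: {2,4,5,7,8} 1  {3,5,6,7,8} 10  {4,5,6,7,8} 5
  6 to go: {1,2,4,5,7,8} 1  {2,4,5,6,7,8} 6  {3,4,5,6,7,8} 15
  7 to go: {0,1,2,4,5,7,8} 1  {1,2,4,5,6,7,8} 7  {2,3,4,5,6,7,8} 21
  if 0:k drops first: 28 orders
  if 3:h drops first: 8 orders
heap linearizations: 36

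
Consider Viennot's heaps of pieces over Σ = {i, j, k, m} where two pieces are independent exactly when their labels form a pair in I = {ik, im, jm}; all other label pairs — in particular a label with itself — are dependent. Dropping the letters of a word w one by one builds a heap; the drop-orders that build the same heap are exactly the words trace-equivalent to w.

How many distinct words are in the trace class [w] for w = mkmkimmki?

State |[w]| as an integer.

0(m) covers ∅
1(k) covers 0:m
2(m) covers 1:k
3(k) covers 2:m
4(i) covers ∅
5(m) covers 3:k
6(m) covers 5:m
7(k) covers 6:m
8(i) covers 4:i
floor of heap: 0:m, 4:i
completions by unplaced set U, small U first (add the entries for U minus each lowest piece of U):
  |U|=1: {7}:1  {8}:1
  |U|=2: {4,8}:1  {6,7}:1  {7,8}:2
  |U|=3: {4,7,8}:3  {5,6,7}:1  {6,7,8}:3
  |U|=4: {3,5,6,7}:1  {4,6,7,8}:6  {5,6,7,8}:4
  |U|=5: {2,3,5,6,7}:1  {3,5,6,7,8}:5  {4,5,6,7,8}:10
  |U|=6: {1,2,3,5,6,7}:1  {2,3,5,6,7,8}:6  {3,4,5,6,7,8}:15
  |U|=7: {0,1,2,3,5,6,7}:1  {1,2,3,5,6,7,8}:7  {2,3,4,5,6,7,8}:21
  start at 0(m): 28
  start at 4(i): 8
sum over floor = 36

36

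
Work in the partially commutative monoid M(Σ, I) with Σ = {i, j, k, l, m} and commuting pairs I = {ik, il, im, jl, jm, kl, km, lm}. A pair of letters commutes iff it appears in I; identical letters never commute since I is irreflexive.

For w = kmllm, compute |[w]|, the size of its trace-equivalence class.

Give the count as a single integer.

drop 0:k onto floor
drop 1:m onto floor
drop 2:l onto floor
drop 3:l onto {2:l}
drop 4:m onto {1:m}
ground layer = {0:k, 1:m, 2:l}
drop-orders for the pieces not yet dropped (sum over which currently-grounded one goes next):
  1 to go: {0} 1  {3} 1  {4} 1
  2 to go: {0,3} 2  {0,4} 2  {1,4} 1  {2,3} 1  {3,4} 2
  3 to go: {0,1,4} 3  {0,2,3} 3  {0,3,4} 6  {1,3,4} 3  {2,3,4} 3
  if 0:k drops first: 6 orders
  if 1:m drops first: 12 orders
  if 2:l drops first: 12 orders
heap linearizations: 30

30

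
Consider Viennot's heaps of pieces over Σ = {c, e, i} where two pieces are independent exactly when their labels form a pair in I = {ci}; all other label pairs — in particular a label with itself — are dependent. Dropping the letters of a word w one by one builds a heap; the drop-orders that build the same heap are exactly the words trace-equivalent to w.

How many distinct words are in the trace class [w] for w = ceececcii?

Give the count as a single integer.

6

0(c) covers ∅
1(e) covers 0:c
2(e) covers 1:e
3(c) covers 2:e
4(e) covers 3:c
5(c) covers 4:e
6(c) covers 5:c
7(i) covers 4:e
8(i) covers 7:i
floor of heap: 0:c
completions by unplaced set U, small U first (add the entries for U minus each lowest piece of U):
  |U|=1: {6}:1  {8}:1
  |U|=2: {5,6}:1  {6,8}:2  {7,8}:1
  |U|=3: {5,6,8}:3  {6,7,8}:3
  |U|=4: {5,6,7,8}:6
  |U|=5: {4,5,6,7,8}:6
  |U|=6: {3,4,5,6,7,8}:6
  |U|=7: {2,3,4,5,6,7,8}:6
  start at 0(c): 6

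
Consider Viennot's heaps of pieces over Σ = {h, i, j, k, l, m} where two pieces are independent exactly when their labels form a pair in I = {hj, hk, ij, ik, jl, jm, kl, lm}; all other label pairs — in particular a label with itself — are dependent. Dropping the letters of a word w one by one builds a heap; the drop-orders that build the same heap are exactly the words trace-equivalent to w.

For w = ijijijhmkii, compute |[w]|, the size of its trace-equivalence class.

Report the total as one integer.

260

piece 0:i — minimal
piece 1:j — minimal
piece 2:i rests on {0:i}
piece 3:j rests on {1:j}
piece 4:i rests on {2:i}
piece 5:j rests on {3:j}
piece 6:h rests on {4:i}
piece 7:m rests on {6:h}
piece 8:k rests on {5:j, 7:m}
piece 9:i rests on {7:m}
piece 10:i rests on {9:i}
minimal pieces: {0:i, 1:j}
ways to finish when only these pieces remain (= sum over removing one remaining piece with nothing left below it):
  1 left: {8}→1  {10}→1
  2 left: {5,8}→1  {8,10}→2  {9,10}→1
  3 left: {3,5,8}→1  {5,8,10}→3  {8,9,10}→3
  4 left: {1,3,5,8}→1  {3,5,8,10}→4  {5,8,9,10}→6  {7,8,9,10}→3
  5 left: {1,3,5,8,10}→5  {3,5,8,9,10}→10  {5,7,8,9,10}→9  {6,7,8,9,10}→3
  6 left: {1,3,5,8,9,10}→15  {3,5,7,8,9,10}→19  {4,6,7,8,9,10}→3  {5,6,7,8,9,10}→12
  7 left: {1,3,5,7,8,9,10}→34  {2,4,6,7,8,9,10}→3  {3,5,6,7,8,9,10}→31  {4,5,6,7,8,9,10}→15
  8 left: {0,2,4,6,7,8,9,10}→3  {1,3,5,6,7,8,9,10}→65  {2,4,5,6,7,8,9,10}→18  {3,4,5,6,7,8,9,10}→46
  9 left: {0,2,4,5,6,7,8,9,10}→21  {1,3,4,5,6,7,8,9,10}→111  {2,3,4,5,6,7,8,9,10}→64
  placing 0:i first → 175 extensions
  placing 1:j first → 85 extensions
total linear extensions = 260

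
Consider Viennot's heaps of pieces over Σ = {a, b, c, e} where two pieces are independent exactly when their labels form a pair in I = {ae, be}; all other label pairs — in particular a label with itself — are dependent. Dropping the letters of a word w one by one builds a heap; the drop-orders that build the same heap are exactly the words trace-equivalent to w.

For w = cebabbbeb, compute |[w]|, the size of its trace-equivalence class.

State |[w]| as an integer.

28

drop 0:c onto floor
drop 1:e onto {0:c}
drop 2:b onto {0:c}
drop 3:a onto {2:b}
drop 4:b onto {3:a}
drop 5:b onto {4:b}
drop 6:b onto {5:b}
drop 7:e onto {1:e}
drop 8:b onto {6:b}
ground layer = {0:c}
drop-orders for the pieces not yet dropped (sum over which currently-grounded one goes next):
  1 to go: {7} 1  {8} 1
  2 to go: {1,7} 1  {6,8} 1  {7,8} 2
  3 to go: {1,7,8} 3  {5,6,8} 1  {6,7,8} 3
  4 to go: {1,6,7,8} 6  {4,5,6,8} 1  {5,6,7,8} 4
  5 to go: {1,5,6,7,8} 10  {3,4,5,6,8} 1  {4,5,6,7,8} 5
  6 to go: {1,4,5,6,7,8} 15  {2,3,4,5,6,8} 1  {3,4,5,6,7,8} 6
  7 to go: {1,3,4,5,6,7,8} 21  {2,3,4,5,6,7,8} 7
  if 0:c drops first: 28 orders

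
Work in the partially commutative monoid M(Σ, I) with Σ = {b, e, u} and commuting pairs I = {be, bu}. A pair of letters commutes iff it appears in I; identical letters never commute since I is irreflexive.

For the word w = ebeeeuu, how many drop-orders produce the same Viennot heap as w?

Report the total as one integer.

7

0(e) covers ∅
1(b) covers ∅
2(e) covers 0:e
3(e) covers 2:e
4(e) covers 3:e
5(u) covers 4:e
6(u) covers 5:u
floor of heap: 0:e, 1:b
completions by unplaced set U, small U first (add the entries for U minus each lowest piece of U):
  |U|=1: {1}:1  {6}:1
  |U|=2: {1,6}:2  {5,6}:1
  |U|=3: {1,5,6}:3  {4,5,6}:1
  |U|=4: {1,4,5,6}:4  {3,4,5,6}:1
  |U|=5: {1,3,4,5,6}:5  {2,3,4,5,6}:1
  start at 0(e): 6
  start at 1(b): 1
sum over floor = 7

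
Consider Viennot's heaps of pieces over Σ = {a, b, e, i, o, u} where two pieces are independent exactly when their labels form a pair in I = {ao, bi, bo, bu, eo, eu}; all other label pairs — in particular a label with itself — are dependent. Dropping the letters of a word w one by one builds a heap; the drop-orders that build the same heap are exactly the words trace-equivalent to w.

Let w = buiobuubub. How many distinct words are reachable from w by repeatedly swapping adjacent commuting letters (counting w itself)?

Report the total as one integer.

#0=b has no predecessor
#1=u has no predecessor
#2=i depends on [1:u]
#3=o depends on [2:i]
#4=b depends on [0:b]
#5=u depends on [3:o]
#6=u depends on [5:u]
#7=b depends on [4:b]
#8=u depends on [6:u]
#9=b depends on [7:b]
sources: [0:b, 1:u]
N(rest) = Σ N(rest − s) over sources s of rest; N(one piece) = 1:
  size 1 → [8]=1  [9]=1
  size 2 → [6,8]=1  [7,9]=1  [8,9]=2
  size 3 → [4,7,9]=1  [5,6,8]=1  [6,8,9]=3  [7,8,9]=3
  size 4 → [0,4,7,9]=1  [3,5,6,8]=1  [4,7,8,9]=4  [5,6,8,9]=4  [6,7,8,9]=6
  size 5 → [0,4,7,8,9]=5  [2,3,5,6,8]=1  [3,5,6,8,9]=5  [4,6,7,8,9]=10  [5,6,7,8,9]=10
  size 6 → [0,4,6,7,8,9]=15  [1,2,3,5,6,8]=1  [2,3,5,6,8,9]=6  [3,5,6,7,8,9]=15  [4,5,6,7,8,9]=20
  size 7 → [0,4,5,6,7,8,9]=35  [1,2,3,5,6,8,9]=7  [2,3,5,6,7,8,9]=21  [3,4,5,6,7,8,9]=35
  size 8 → [0,3,4,5,6,7,8,9]=70  [1,2,3,5,6,7,8,9]=28  [2,3,4,5,6,7,8,9]=56
  first=0(b) contributes 84
  first=1(u) contributes 126
|[w]| = 210

210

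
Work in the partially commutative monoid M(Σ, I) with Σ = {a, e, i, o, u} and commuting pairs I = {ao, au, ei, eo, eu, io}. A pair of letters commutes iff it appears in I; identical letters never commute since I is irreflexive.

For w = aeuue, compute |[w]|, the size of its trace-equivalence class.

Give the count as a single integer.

10

piece 0:a — minimal
piece 1:e rests on {0:a}
piece 2:u — minimal
piece 3:u rests on {2:u}
piece 4:e rests on {1:e}
minimal pieces: {0:a, 2:u}
ways to finish when only these pieces remain (= sum over removing one remaining piece with nothing left below it):
  1 left: {3}→1  {4}→1
  2 left: {1,4}→1  {2,3}→1  {3,4}→2
  3 left: {0,1,4}→1  {1,3,4}→3  {2,3,4}→3
  placing 0:a first → 6 extensions
  placing 2:u first → 4 extensions
total linear extensions = 10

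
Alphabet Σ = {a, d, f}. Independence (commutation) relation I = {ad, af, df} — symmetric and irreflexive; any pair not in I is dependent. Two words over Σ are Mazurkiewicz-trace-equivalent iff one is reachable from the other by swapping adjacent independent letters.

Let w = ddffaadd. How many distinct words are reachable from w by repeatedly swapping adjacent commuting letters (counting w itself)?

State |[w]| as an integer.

0(d) covers ∅
1(d) covers 0:d
2(f) covers ∅
3(f) covers 2:f
4(a) covers ∅
5(a) covers 4:a
6(d) covers 1:d
7(d) covers 6:d
floor of heap: 0:d, 2:f, 4:a
completions by unplaced set U, small U first (add the entries for U minus each lowest piece of U):
  |U|=1: {3}:1  {5}:1  {7}:1
  |U|=2: {2,3}:1  {3,5}:2  {3,7}:2  {4,5}:1  {5,7}:2  {6,7}:1
  |U|=3: {1,6,7}:1  {2,3,5}:3  {2,3,7}:3  {3,4,5}:3  {3,5,7}:6  {3,6,7}:3  {4,5,7}:3  {5,6,7}:3
  |U|=4: {0,1,6,7}:1  {1,3,6,7}:4  {1,5,6,7}:4  {2,3,4,5}:6  {2,3,5,7}:12  {2,3,6,7}:6  {3,4,5,7}:12  {3,5,6,7}:12  {4,5,6,7}:6
  |U|=5: {0,1,3,6,7}:5  {0,1,5,6,7}:5  {1,2,3,6,7}:10  {1,3,5,6,7}:20  {1,4,5,6,7}:10  {2,3,4,5,7}:30  {2,3,5,6,7}:30  {3,4,5,6,7}:30
  |U|=6: {0,1,2,3,6,7}:15  {0,1,3,5,6,7}:30  {0,1,4,5,6,7}:15  {1,2,3,5,6,7}:60  {1,3,4,5,6,7}:60  {2,3,4,5,6,7}:90
  start at 0(d): 210
  start at 2(f): 105
  start at 4(a): 105
sum over floor = 420

420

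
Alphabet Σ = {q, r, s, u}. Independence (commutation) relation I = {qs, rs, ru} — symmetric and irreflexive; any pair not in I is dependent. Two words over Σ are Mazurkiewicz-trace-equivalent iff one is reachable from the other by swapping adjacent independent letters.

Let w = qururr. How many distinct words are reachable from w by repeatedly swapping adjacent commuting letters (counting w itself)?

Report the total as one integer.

10

piece 0:q — minimal
piece 1:u rests on {0:q}
piece 2:r rests on {0:q}
piece 3:u rests on {1:u}
piece 4:r rests on {2:r}
piece 5:r rests on {4:r}
minimal pieces: {0:q}
ways to finish when only these pieces remain (= sum over removing one remaining piece with nothing left below it):
  1 left: {3}→1  {5}→1
  2 left: {1,3}→1  {3,5}→2  {4,5}→1
  3 left: {1,3,5}→3  {2,4,5}→1  {3,4,5}→3
  4 left: {1,3,4,5}→6  {2,3,4,5}→4
  placing 0:q first → 10 extensions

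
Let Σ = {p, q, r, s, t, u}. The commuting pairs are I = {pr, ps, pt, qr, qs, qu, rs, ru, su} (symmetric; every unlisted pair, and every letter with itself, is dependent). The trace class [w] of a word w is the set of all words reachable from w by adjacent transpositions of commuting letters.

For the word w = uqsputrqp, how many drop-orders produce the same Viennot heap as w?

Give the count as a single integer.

30

0(u) covers ∅
1(q) covers ∅
2(s) covers ∅
3(p) covers 0:u, 1:q
4(u) covers 3:p
5(t) covers 2:s, 4:u
6(r) covers 5:t
7(q) covers 5:t
8(p) covers 7:q
floor of heap: 0:u, 1:q, 2:s
completions by unplaced set U, small U first (add the entries for U minus each lowest piece of U):
  |U|=1: {6}:1  {8}:1
  |U|=2: {6,8}:2  {7,8}:1
  |U|=3: {6,7,8}:3
  |U|=4: {5,6,7,8}:3
  |U|=5: {2,5,6,7,8}:3  {4,5,6,7,8}:3
  |U|=6: {2,4,5,6,7,8}:6  {3,4,5,6,7,8}:3
  |U|=7: {0,3,4,5,6,7,8}:3  {1,3,4,5,6,7,8}:3  {2,3,4,5,6,7,8}:9
  start at 0(u): 12
  start at 1(q): 12
  start at 2(s): 6
sum over floor = 30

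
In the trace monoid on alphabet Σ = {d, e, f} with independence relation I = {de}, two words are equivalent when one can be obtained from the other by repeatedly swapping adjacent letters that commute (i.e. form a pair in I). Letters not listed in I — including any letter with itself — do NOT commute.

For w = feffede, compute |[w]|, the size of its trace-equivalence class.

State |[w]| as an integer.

3

piece 0:f — minimal
piece 1:e rests on {0:f}
piece 2:f rests on {1:e}
piece 3:f rests on {2:f}
piece 4:e rests on {3:f}
piece 5:d rests on {3:f}
piece 6:e rests on {4:e}
minimal pieces: {0:f}
ways to finish when only these pieces remain (= sum over removing one remaining piece with nothing left below it):
  1 left: {5}→1  {6}→1
  2 left: {4,6}→1  {5,6}→2
  3 left: {4,5,6}→3
  4 left: {3,4,5,6}→3
  5 left: {2,3,4,5,6}→3
  placing 0:f first → 3 extensions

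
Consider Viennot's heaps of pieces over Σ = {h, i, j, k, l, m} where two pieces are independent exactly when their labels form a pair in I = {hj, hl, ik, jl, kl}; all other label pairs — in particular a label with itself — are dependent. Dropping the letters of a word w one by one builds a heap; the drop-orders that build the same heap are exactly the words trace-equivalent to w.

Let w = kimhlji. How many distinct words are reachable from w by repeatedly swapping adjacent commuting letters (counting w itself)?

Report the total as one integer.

drop 0:k onto floor
drop 1:i onto floor
drop 2:m onto {0:k, 1:i}
drop 3:h onto {2:m}
drop 4:l onto {2:m}
drop 5:j onto {2:m}
drop 6:i onto {3:h, 4:l, 5:j}
ground layer = {0:k, 1:i}
drop-orders for the pieces not yet dropped (sum over which currently-grounded one goes next):
  1 to go: {6} 1
  2 to go: {3,6} 1  {4,6} 1  {5,6} 1
  3 to go: {3,4,6} 2  {3,5,6} 2  {4,5,6} 2
  4 to go: {3,4,5,6} 6
  5 to go: {2,3,4,5,6} 6
  if 0:k drops first: 6 orders
  if 1:i drops first: 6 orders
heap linearizations: 12

12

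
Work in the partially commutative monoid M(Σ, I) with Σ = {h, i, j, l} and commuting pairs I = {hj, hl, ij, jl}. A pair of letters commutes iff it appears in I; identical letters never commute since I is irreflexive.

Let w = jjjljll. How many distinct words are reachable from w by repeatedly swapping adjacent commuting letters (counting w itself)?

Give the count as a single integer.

#0=j has no predecessor
#1=j depends on [0:j]
#2=j depends on [1:j]
#3=l has no predecessor
#4=j depends on [2:j]
#5=l depends on [3:l]
#6=l depends on [5:l]
sources: [0:j, 3:l]
N(rest) = Σ N(rest − s) over sources s of rest; N(one piece) = 1:
  size 1 → [4]=1  [6]=1
  size 2 → [2,4]=1  [4,6]=2  [5,6]=1
  size 3 → [1,2,4]=1  [2,4,6]=3  [3,5,6]=1  [4,5,6]=3
  size 4 → [0,1,2,4]=1  [1,2,4,6]=4  [2,4,5,6]=6  [3,4,5,6]=4
  size 5 → [0,1,2,4,6]=5  [1,2,4,5,6]=10  [2,3,4,5,6]=10
  first=0(j) contributes 20
  first=3(l) contributes 15
|[w]| = 35

35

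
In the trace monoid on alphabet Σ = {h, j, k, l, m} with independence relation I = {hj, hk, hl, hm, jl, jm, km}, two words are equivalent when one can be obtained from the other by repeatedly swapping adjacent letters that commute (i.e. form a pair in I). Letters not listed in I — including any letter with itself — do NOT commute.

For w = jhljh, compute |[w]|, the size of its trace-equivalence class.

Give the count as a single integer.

0(j) covers ∅
1(h) covers ∅
2(l) covers ∅
3(j) covers 0:j
4(h) covers 1:h
floor of heap: 0:j, 1:h, 2:l
completions by unplaced set U, small U first (add the entries for U minus each lowest piece of U):
  |U|=1: {2}:1  {3}:1  {4}:1
  |U|=2: {0,3}:1  {1,4}:1  {2,3}:2  {2,4}:2  {3,4}:2
  |U|=3: {0,2,3}:3  {0,3,4}:3  {1,2,4}:3  {1,3,4}:3  {2,3,4}:6
  start at 0(j): 12
  start at 1(h): 12
  start at 2(l): 6
sum over floor = 30

30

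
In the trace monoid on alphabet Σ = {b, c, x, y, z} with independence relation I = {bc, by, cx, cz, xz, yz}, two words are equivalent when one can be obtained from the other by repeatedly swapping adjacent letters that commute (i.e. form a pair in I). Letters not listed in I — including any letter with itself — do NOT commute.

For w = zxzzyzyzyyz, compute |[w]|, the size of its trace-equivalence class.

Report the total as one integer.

462

0(z) covers ∅
1(x) covers ∅
2(z) covers 0:z
3(z) covers 2:z
4(y) covers 1:x
5(z) covers 3:z
6(y) covers 4:y
7(z) covers 5:z
8(y) covers 6:y
9(y) covers 8:y
10(z) covers 7:z
floor of heap: 0:z, 1:x
completions by unplaced set U, small U first (add the entries for U minus each lowest piece of U):
  |U|=1: {9}:1  {10}:1
  |U|=2: {7,10}:1  {8,9}:1  {9,10}:2
  |U|=3: {5,7,10}:1  {6,8,9}:1  {7,9,10}:3  {8,9,10}:3
  |U|=4: {3,5,7,10}:1  {4,6,8,9}:1  {5,7,9,10}:4  {6,8,9,10}:4  {7,8,9,10}:6
  |U|=5: {1,4,6,8,9}:1  {2,3,5,7,10}:1  {3,5,7,9,10}:5  {4,6,8,9,10}:5  {5,7,8,9,10}:10  {6,7,8,9,10}:10
  |U|=6: {0,2,3,5,7,10}:1  {1,4,6,8,9,10}:6  {2,3,5,7,9,10}:6  {3,5,7,8,9,10}:15  {4,6,7,8,9,10}:15  {5,6,7,8,9,10}:20
  |U|=7: {0,2,3,5,7,9,10}:7  {1,4,6,7,8,9,10}:21  {2,3,5,7,8,9,10}:21  {3,5,6,7,8,9,10}:35  {4,5,6,7,8,9,10}:35
  |U|=8: {0,2,3,5,7,8,9,10}:28  {1,4,5,6,7,8,9,10}:56  {2,3,5,6,7,8,9,10}:56  {3,4,5,6,7,8,9,10}:70
  |U|=9: {0,2,3,5,6,7,8,9,10}:84  {1,3,4,5,6,7,8,9,10}:126  {2,3,4,5,6,7,8,9,10}:126
  start at 0(z): 252
  start at 1(x): 210
sum over floor = 462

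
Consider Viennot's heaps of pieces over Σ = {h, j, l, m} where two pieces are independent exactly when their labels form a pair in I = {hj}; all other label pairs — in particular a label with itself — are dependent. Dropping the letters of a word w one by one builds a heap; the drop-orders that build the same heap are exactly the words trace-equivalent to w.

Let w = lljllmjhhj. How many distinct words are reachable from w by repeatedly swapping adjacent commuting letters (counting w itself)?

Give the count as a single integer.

#0=l has no predecessor
#1=l depends on [0:l]
#2=j depends on [1:l]
#3=l depends on [2:j]
#4=l depends on [3:l]
#5=m depends on [4:l]
#6=j depends on [5:m]
#7=h depends on [5:m]
#8=h depends on [7:h]
#9=j depends on [6:j]
sources: [0:l]
N(rest) = Σ N(rest − s) over sources s of rest; N(one piece) = 1:
  size 1 → [8]=1  [9]=1
  size 2 → [6,9]=1  [7,8]=1  [8,9]=2
  size 3 → [6,8,9]=3  [7,8,9]=3
  size 4 → [6,7,8,9]=6
  size 5 → [5,6,7,8,9]=6
  size 6 → [4,5,6,7,8,9]=6
  size 7 → [3,4,5,6,7,8,9]=6
  size 8 → [2,3,4,5,6,7,8,9]=6
  first=0(l) contributes 6

6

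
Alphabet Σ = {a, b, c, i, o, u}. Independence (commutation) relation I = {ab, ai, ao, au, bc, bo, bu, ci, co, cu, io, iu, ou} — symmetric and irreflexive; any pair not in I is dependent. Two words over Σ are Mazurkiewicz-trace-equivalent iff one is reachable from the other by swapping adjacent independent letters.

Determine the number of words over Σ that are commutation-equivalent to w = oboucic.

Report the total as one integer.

0(o) covers ∅
1(b) covers ∅
2(o) covers 0:o
3(u) covers ∅
4(c) covers ∅
5(i) covers 1:b
6(c) covers 4:c
floor of heap: 0:o, 1:b, 3:u, 4:c
completions by unplaced set U, small U first (add the entries for U minus each lowest piece of U):
  |U|=1: {2}:1  {3}:1  {5}:1  {6}:1
  |U|=2: {0,2}:1  {1,5}:1  {2,3}:2  {2,5}:2  {2,6}:2  {3,5}:2  {3,6}:2  {4,6}:1  {5,6}:2
  |U|=3: {0,2,3}:3  {0,2,5}:3  {0,2,6}:3  {1,2,5}:3  {1,3,5}:3  {1,5,6}:3  {2,3,5}:6  {2,3,6}:6  {2,4,6}:3  {2,5,6}:6  {3,4,6}:3  {3,5,6}:6  {4,5,6}:3
  |U|=4: {0,1,2,5}:6  {0,2,3,5}:12  {0,2,3,6}:12  {0,2,4,6}:6  {0,2,5,6}:12  {1,2,3,5}:12  {1,2,5,6}:12  {1,3,5,6}:12  {1,4,5,6}:6  {2,3,4,6}:12  {2,3,5,6}:24  {2,4,5,6}:12  {3,4,5,6}:12
  |U|=5: {0,1,2,3,5}:30  {0,1,2,5,6}:30  {0,2,3,4,6}:30  {0,2,3,5,6}:60  {0,2,4,5,6}:30  {1,2,3,5,6}:60  {1,2,4,5,6}:30  {1,3,4,5,6}:30  {2,3,4,5,6}:60
  start at 0(o): 180
  start at 1(b): 180
  start at 3(u): 90
  start at 4(c): 180
sum over floor = 630

630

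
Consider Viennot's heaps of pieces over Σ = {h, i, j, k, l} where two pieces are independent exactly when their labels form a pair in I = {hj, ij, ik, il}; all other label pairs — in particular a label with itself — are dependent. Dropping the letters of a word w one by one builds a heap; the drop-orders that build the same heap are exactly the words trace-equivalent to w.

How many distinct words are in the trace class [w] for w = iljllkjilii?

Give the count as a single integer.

330

#0=i has no predecessor
#1=l has no predecessor
#2=j depends on [1:l]
#3=l depends on [2:j]
#4=l depends on [3:l]
#5=k depends on [4:l]
#6=j depends on [5:k]
#7=i depends on [0:i]
#8=l depends on [6:j]
#9=i depends on [7:i]
#10=i depends on [9:i]
sources: [0:i, 1:l]
N(rest) = Σ N(rest − s) over sources s of rest; N(one piece) = 1:
  size 1 → [8]=1  [10]=1
  size 2 → [6,8]=1  [8,10]=2  [9,10]=1
  size 3 → [5,6,8]=1  [6,8,10]=3  [7,9,10]=1  [8,9,10]=3
  size 4 → [0,7,9,10]=1  [4,5,6,8]=1  [5,6,8,10]=4  [6,8,9,10]=6  [7,8,9,10]=4
  size 5 → [0,7,8,9,10]=5  [3,4,5,6,8]=1  [4,5,6,8,10]=5  [5,6,8,9,10]=10  [6,7,8,9,10]=10
  size 6 → [0,6,7,8,9,10]=15  [2,3,4,5,6,8]=1  [3,4,5,6,8,10]=6  [4,5,6,8,9,10]=15  [5,6,7,8,9,10]=20
  size 7 → [0,5,6,7,8,9,10]=35  [1,2,3,4,5,6,8]=1  [2,3,4,5,6,8,10]=7  [3,4,5,6,8,9,10]=21  [4,5,6,7,8,9,10]=35
  size 8 → [0,4,5,6,7,8,9,10]=70  [1,2,3,4,5,6,8,10]=8  [2,3,4,5,6,8,9,10]=28  [3,4,5,6,7,8,9,10]=56
  size 9 → [0,3,4,5,6,7,8,9,10]=126  [1,2,3,4,5,6,8,9,10]=36  [2,3,4,5,6,7,8,9,10]=84
  first=0(i) contributes 120
  first=1(l) contributes 210
|[w]| = 330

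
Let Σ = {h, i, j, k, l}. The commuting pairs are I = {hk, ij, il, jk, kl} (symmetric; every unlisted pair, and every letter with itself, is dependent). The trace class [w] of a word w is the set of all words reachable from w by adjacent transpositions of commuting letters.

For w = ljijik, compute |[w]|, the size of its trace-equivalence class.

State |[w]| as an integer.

20

0(l) covers ∅
1(j) covers 0:l
2(i) covers ∅
3(j) covers 1:j
4(i) covers 2:i
5(k) covers 4:i
floor of heap: 0:l, 2:i
completions by unplaced set U, small U first (add the entries for U minus each lowest piece of U):
  |U|=1: {3}:1  {5}:1
  |U|=2: {1,3}:1  {3,5}:2  {4,5}:1
  |U|=3: {0,1,3}:1  {1,3,5}:3  {2,4,5}:1  {3,4,5}:3
  |U|=4: {0,1,3,5}:4  {1,3,4,5}:6  {2,3,4,5}:4
  start at 0(l): 10
  start at 2(i): 10
sum over floor = 20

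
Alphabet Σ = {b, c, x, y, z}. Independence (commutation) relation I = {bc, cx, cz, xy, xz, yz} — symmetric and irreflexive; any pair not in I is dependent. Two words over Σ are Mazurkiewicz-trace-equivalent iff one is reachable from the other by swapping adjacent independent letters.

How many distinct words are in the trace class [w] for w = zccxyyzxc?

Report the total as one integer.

drop 0:z onto floor
drop 1:c onto floor
drop 2:c onto {1:c}
drop 3:x onto floor
drop 4:y onto {2:c}
drop 5:y onto {4:y}
drop 6:z onto {0:z}
drop 7:x onto {3:x}
drop 8:c onto {5:y}
ground layer = {0:z, 1:c, 3:x}
drop-orders for the pieces not yet dropped (sum over which currently-grounded one goes next):
  1 to go: {6} 1  {7} 1  {8} 1
  2 to go: {0,6} 1  {3,7} 1  {5,8} 1  {6,7} 2  {6,8} 2  {7,8} 2
  3 to go: {0,6,7} 3  {0,6,8} 3  {3,6,7} 3  {3,7,8} 3  {4,5,8} 1  {5,6,8} 3  {5,7,8} 3  {6,7,8} 6
  4 to go: {0,3,6,7} 6  {0,5,6,8} 6  {0,6,7,8} 12  {2,4,5,8} 1  {3,5,7,8} 6  {3,6,7,8} 12  {4,5,6,8} 4  {4,5,7,8} 4  {5,6,7,8} 12
  5 to go: {0,3,6,7,8} 30  {0,4,5,6,8} 10  {0,5,6,7,8} 30  {1,2,4,5,8} 1  {2,4,5,6,8} 5  {2,4,5,7,8} 5  {3,4,5,7,8} 10  {3,5,6,7,8} 30  {4,5,6,7,8} 20
  6 to go: {0,2,4,5,6,8} 15  {0,3,5,6,7,8} 90  {0,4,5,6,7,8} 60  {1,2,4,5,6,8} 6  {1,2,4,5,7,8} 6  {2,3,4,5,7,8} 15  {2,4,5,6,7,8} 30  {3,4,5,6,7,8} 60
  7 to go: {0,1,2,4,5,6,8} 21  {0,2,4,5,6,7,8} 105  {0,3,4,5,6,7,8} 210  {1,2,3,4,5,7,8} 21  {1,2,4,5,6,7,8} 42  {2,3,4,5,6,7,8} 105
  if 0:z drops first: 168 orders
  if 1:c drops first: 420 orders
  if 3:x drops first: 168 orders
heap linearizations: 756

756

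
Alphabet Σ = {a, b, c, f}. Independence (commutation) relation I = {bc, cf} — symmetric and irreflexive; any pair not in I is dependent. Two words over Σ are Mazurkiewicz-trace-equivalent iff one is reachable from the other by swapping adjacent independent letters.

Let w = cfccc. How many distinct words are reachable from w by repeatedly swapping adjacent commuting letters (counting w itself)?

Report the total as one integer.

5

0(c) covers ∅
1(f) covers ∅
2(c) covers 0:c
3(c) covers 2:c
4(c) covers 3:c
floor of heap: 0:c, 1:f
completions by unplaced set U, small U first (add the entries for U minus each lowest piece of U):
  |U|=1: {1}:1  {4}:1
  |U|=2: {1,4}:2  {3,4}:1
  |U|=3: {1,3,4}:3  {2,3,4}:1
  start at 0(c): 4
  start at 1(f): 1
sum over floor = 5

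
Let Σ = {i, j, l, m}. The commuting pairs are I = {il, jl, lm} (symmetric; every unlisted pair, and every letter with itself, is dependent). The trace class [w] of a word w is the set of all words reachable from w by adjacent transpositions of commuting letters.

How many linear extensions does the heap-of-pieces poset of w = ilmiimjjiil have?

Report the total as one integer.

55

piece 0:i — minimal
piece 1:l — minimal
piece 2:m rests on {0:i}
piece 3:i rests on {2:m}
piece 4:i rests on {3:i}
piece 5:m rests on {4:i}
piece 6:j rests on {5:m}
piece 7:j rests on {6:j}
piece 8:i rests on {7:j}
piece 9:i rests on {8:i}
piece 10:l rests on {1:l}
minimal pieces: {0:i, 1:l}
ways to finish when only these pieces remain (= sum over removing one remaining piece with nothing left below it):
  1 left: {9}→1  {10}→1
  2 left: {1,10}→1  {8,9}→1  {9,10}→2
  3 left: {1,9,10}→3  {7,8,9}→1  {8,9,10}→3
  4 left: {1,8,9,10}→6  {6,7,8,9}→1  {7,8,9,10}→4
  5 left: {1,7,8,9,10}→10  {5,6,7,8,9}→1  {6,7,8,9,10}→5
  6 left: {1,6,7,8,9,10}→15  {4,5,6,7,8,9}→1  {5,6,7,8,9,10}→6
  7 left: {1,5,6,7,8,9,10}→21  {3,4,5,6,7,8,9}→1  {4,5,6,7,8,9,10}→7
  8 left: {1,4,5,6,7,8,9,10}→28  {2,3,4,5,6,7,8,9}→1  {3,4,5,6,7,8,9,10}→8
  9 left: {0,2,3,4,5,6,7,8,9}→1  {1,3,4,5,6,7,8,9,10}→36  {2,3,4,5,6,7,8,9,10}→9
  placing 0:i first → 45 extensions
  placing 1:l first → 10 extensions
total linear extensions = 55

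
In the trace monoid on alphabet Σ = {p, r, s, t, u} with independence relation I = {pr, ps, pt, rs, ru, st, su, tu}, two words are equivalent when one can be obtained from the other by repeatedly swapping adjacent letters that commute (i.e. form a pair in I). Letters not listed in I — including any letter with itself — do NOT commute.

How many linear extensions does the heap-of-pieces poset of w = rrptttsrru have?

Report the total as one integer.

360

#0=r has no predecessor
#1=r depends on [0:r]
#2=p has no predecessor
#3=t depends on [1:r]
#4=t depends on [3:t]
#5=t depends on [4:t]
#6=s has no predecessor
#7=r depends on [5:t]
#8=r depends on [7:r]
#9=u depends on [2:p]
sources: [0:r, 2:p, 6:s]
N(rest) = Σ N(rest − s) over sources s of rest; N(one piece) = 1:
  size 1 → [6]=1  [8]=1  [9]=1
  size 2 → [2,9]=1  [6,8]=2  [6,9]=2  [7,8]=1  [8,9]=2
  size 3 → [2,6,9]=3  [2,8,9]=3  [5,7,8]=1  [6,7,8]=3  [6,8,9]=6  [7,8,9]=3
  size 4 → [2,6,8,9]=12  [2,7,8,9]=6  [4,5,7,8]=1  [5,6,7,8]=4  [5,7,8,9]=4  [6,7,8,9]=12
  size 5 → [2,5,7,8,9]=10  [2,6,7,8,9]=30  [3,4,5,7,8]=1  [4,5,6,7,8]=5  [4,5,7,8,9]=5  [5,6,7,8,9]=20
  size 6 → [1,3,4,5,7,8]=1  [2,4,5,7,8,9]=15  [2,5,6,7,8,9]=60  [3,4,5,6,7,8]=6  [3,4,5,7,8,9]=6  [4,5,6,7,8,9]=30
  size 7 → [0,1,3,4,5,7,8]=1  [1,3,4,5,6,7,8]=7  [1,3,4,5,7,8,9]=7  [2,3,4,5,7,8,9]=21  [2,4,5,6,7,8,9]=105  [3,4,5,6,7,8,9]=42
  size 8 → [0,1,3,4,5,6,7,8]=8  [0,1,3,4,5,7,8,9]=8  [1,2,3,4,5,7,8,9]=28  [1,3,4,5,6,7,8,9]=56  [2,3,4,5,6,7,8,9]=168
  first=0(r) contributes 252
  first=2(p) contributes 72
  first=6(s) contributes 36
|[w]| = 360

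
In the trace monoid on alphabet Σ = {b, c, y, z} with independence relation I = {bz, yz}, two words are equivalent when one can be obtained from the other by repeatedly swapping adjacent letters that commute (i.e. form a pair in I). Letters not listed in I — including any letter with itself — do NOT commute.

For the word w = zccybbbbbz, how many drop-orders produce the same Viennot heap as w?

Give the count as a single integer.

7

drop 0:z onto floor
drop 1:c onto {0:z}
drop 2:c onto {1:c}
drop 3:y onto {2:c}
drop 4:b onto {3:y}
drop 5:b onto {4:b}
drop 6:b onto {5:b}
drop 7:b onto {6:b}
drop 8:b onto {7:b}
drop 9:z onto {2:c}
ground layer = {0:z}
drop-orders for the pieces not yet dropped (sum over which currently-grounded one goes next):
  1 to go: {8} 1  {9} 1
  2 to go: {7,8} 1  {8,9} 2
  3 to go: {6,7,8} 1  {7,8,9} 3
  4 to go: {5,6,7,8} 1  {6,7,8,9} 4
  5 to go: {4,5,6,7,8} 1  {5,6,7,8,9} 5
  6 to go: {3,4,5,6,7,8} 1  {4,5,6,7,8,9} 6
  7 to go: {3,4,5,6,7,8,9} 7
  8 to go: {2,3,4,5,6,7,8,9} 7
  if 0:z drops first: 7 orders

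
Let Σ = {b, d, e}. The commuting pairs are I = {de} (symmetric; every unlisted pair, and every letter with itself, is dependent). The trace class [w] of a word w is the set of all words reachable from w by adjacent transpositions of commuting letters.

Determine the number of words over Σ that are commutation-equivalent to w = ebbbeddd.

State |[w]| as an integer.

4

#0=e has no predecessor
#1=b depends on [0:e]
#2=b depends on [1:b]
#3=b depends on [2:b]
#4=e depends on [3:b]
#5=d depends on [3:b]
#6=d depends on [5:d]
#7=d depends on [6:d]
sources: [0:e]
N(rest) = Σ N(rest − s) over sources s of rest; N(one piece) = 1:
  size 1 → [4]=1  [7]=1
  size 2 → [4,7]=2  [6,7]=1
  size 3 → [4,6,7]=3  [5,6,7]=1
  size 4 → [4,5,6,7]=4
  size 5 → [3,4,5,6,7]=4
  size 6 → [2,3,4,5,6,7]=4
  first=0(e) contributes 4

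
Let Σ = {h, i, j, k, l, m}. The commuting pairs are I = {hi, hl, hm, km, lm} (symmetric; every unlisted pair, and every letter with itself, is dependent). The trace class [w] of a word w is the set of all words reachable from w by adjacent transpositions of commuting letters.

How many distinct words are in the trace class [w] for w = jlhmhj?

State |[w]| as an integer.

12

piece 0:j — minimal
piece 1:l rests on {0:j}
piece 2:h rests on {0:j}
piece 3:m rests on {0:j}
piece 4:h rests on {2:h}
piece 5:j rests on {1:l, 3:m, 4:h}
minimal pieces: {0:j}
ways to finish when only these pieces remain (= sum over removing one remaining piece with nothing left below it):
  1 left: {5}→1
  2 left: {1,5}→1  {3,5}→1  {4,5}→1
  3 left: {1,3,5}→2  {1,4,5}→2  {2,4,5}→1  {3,4,5}→2
  4 left: {1,2,4,5}→3  {1,3,4,5}→6  {2,3,4,5}→3
  placing 0:j first → 12 extensions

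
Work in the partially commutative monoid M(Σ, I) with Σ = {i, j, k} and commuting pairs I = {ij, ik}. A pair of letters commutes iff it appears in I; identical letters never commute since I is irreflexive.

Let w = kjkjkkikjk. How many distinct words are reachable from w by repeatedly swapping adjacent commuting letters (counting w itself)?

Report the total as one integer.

10

#0=k has no predecessor
#1=j depends on [0:k]
#2=k depends on [1:j]
#3=j depends on [2:k]
#4=k depends on [3:j]
#5=k depends on [4:k]
#6=i has no predecessor
#7=k depends on [5:k]
#8=j depends on [7:k]
#9=k depends on [8:j]
sources: [0:k, 6:i]
N(rest) = Σ N(rest − s) over sources s of rest; N(one piece) = 1:
  size 1 → [6]=1  [9]=1
  size 2 → [6,9]=2  [8,9]=1
  size 3 → [6,8,9]=3  [7,8,9]=1
  size 4 → [5,7,8,9]=1  [6,7,8,9]=4
  size 5 → [4,5,7,8,9]=1  [5,6,7,8,9]=5
  size 6 → [3,4,5,7,8,9]=1  [4,5,6,7,8,9]=6
  size 7 → [2,3,4,5,7,8,9]=1  [3,4,5,6,7,8,9]=7
  size 8 → [1,2,3,4,5,7,8,9]=1  [2,3,4,5,6,7,8,9]=8
  first=0(k) contributes 9
  first=6(i) contributes 1
|[w]| = 10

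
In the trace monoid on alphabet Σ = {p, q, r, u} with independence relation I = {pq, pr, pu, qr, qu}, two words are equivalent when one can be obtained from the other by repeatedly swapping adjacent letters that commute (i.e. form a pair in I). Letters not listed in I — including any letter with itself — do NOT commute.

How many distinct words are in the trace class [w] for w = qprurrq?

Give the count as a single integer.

105

0(q) covers ∅
1(p) covers ∅
2(r) covers ∅
3(u) covers 2:r
4(r) covers 3:u
5(r) covers 4:r
6(q) covers 0:q
floor of heap: 0:q, 1:p, 2:r
completions by unplaced set U, small U first (add the entries for U minus each lowest piece of U):
  |U|=1: {1}:1  {5}:1  {6}:1
  |U|=2: {0,6}:1  {1,5}:2  {1,6}:2  {4,5}:1  {5,6}:2
  |U|=3: {0,1,6}:3  {0,5,6}:3  {1,4,5}:3  {1,5,6}:6  {3,4,5}:1  {4,5,6}:3
  |U|=4: {0,1,5,6}:12  {0,4,5,6}:6  {1,3,4,5}:4  {1,4,5,6}:12  {2,3,4,5}:1  {3,4,5,6}:4
  |U|=5: {0,1,4,5,6}:30  {0,3,4,5,6}:10  {1,2,3,4,5}:5  {1,3,4,5,6}:20  {2,3,4,5,6}:5
  start at 0(q): 30
  start at 1(p): 15
  start at 2(r): 60
sum over floor = 105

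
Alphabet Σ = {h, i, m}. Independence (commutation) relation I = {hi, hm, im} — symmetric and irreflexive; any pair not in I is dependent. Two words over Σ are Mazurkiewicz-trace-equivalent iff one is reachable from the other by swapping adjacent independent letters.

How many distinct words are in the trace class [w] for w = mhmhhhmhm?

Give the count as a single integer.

126

drop 0:m onto floor
drop 1:h onto floor
drop 2:m onto {0:m}
drop 3:h onto {1:h}
drop 4:h onto {3:h}
drop 5:h onto {4:h}
drop 6:m onto {2:m}
drop 7:h onto {5:h}
drop 8:m onto {6:m}
ground layer = {0:m, 1:h}
drop-orders for the pieces not yet dropped (sum over which currently-grounded one goes next):
  1 to go: {7} 1  {8} 1
  2 to go: {5,7} 1  {6,8} 1  {7,8} 2
  3 to go: {2,6,8} 1  {4,5,7} 1  {5,7,8} 3  {6,7,8} 3
  4 to go: {0,2,6,8} 1  {2,6,7,8} 4  {3,4,5,7} 1  {4,5,7,8} 4  {5,6,7,8} 6
  5 to go: {0,2,6,7,8} 5  {1,3,4,5,7} 1  {2,5,6,7,8} 10  {3,4,5,7,8} 5  {4,5,6,7,8} 10
  6 to go: {0,2,5,6,7,8} 15  {1,3,4,5,7,8} 6  {2,4,5,6,7,8} 20  {3,4,5,6,7,8} 15
  7 to go: {0,2,4,5,6,7,8} 35  {1,3,4,5,6,7,8} 21  {2,3,4,5,6,7,8} 35
  if 0:m drops first: 56 orders
  if 1:h drops first: 70 orders
heap linearizations: 126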